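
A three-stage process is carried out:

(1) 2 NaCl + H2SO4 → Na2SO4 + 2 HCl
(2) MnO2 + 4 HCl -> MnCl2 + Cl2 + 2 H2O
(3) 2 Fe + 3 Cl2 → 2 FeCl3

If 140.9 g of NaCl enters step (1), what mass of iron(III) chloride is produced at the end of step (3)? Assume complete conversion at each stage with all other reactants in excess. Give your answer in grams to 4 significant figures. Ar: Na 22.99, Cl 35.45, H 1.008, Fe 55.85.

65.18 g

M(NaCl) = 22.99 + 35.45 = 58.44 g/mol.
M(FeCl3) = 55.85 + 3(35.45) = 162.20 g/mol.
n(NaCl) = 140.9 / 58.44 = 2.4110 mol.
Reaction (1): NaCl→HCl ratio 2:2 ⇒ n(HCl) = 2.4110 mol.
Reaction (2): HCl→Cl2 ratio 4:1 ⇒ n(Cl2) = 0.60275 mol.
Reaction (3): Cl2→FeCl3 ratio 3:2 ⇒ n(FeCl3) = 0.40184 mol.
Mass of FeCl3 = 0.40184 × 162.20 = 65.178 g.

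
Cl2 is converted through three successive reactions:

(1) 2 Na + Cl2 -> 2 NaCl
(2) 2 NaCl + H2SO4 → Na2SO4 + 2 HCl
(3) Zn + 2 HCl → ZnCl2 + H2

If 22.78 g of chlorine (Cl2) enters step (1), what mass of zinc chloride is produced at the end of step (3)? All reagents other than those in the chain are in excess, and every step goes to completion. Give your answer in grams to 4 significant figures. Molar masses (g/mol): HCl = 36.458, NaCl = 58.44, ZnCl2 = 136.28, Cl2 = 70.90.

43.79 g

n(Cl2) = 22.78 / 70.90 = 0.32130 mol.
Reaction (1): Cl2→NaCl ratio 1:2 ⇒ n(NaCl) = 0.64260 mol.
Reaction (2): NaCl→HCl ratio 2:2 ⇒ n(HCl) = 0.64260 mol.
Reaction (3): HCl→ZnCl2 ratio 2:1 ⇒ n(ZnCl2) = 0.32130 mol.
Mass of ZnCl2 = 0.32130 × 136.28 = 43.786 g.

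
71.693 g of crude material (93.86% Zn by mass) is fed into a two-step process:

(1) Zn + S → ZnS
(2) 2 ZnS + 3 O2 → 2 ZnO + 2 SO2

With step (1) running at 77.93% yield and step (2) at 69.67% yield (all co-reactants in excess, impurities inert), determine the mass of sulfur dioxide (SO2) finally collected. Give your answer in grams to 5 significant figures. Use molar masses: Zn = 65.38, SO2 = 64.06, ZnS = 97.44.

Pure Zn = 71.693 × 0.9386 = 67.2910 g.
n(Zn) = 67.2910 / 65.38 = 1.02923 mol.
Step 1 (Zn:ZnS = 1:1): theoretical n(ZnS) = 1.02923 mol; at 77.93% yield, n(ZnS) = 0.802079 mol.
Step 2 (ZnS:SO2 = 2:2): theoretical n(SO2) = 0.802079 mol, so theoretical mass = 0.802079 × 64.06 = 51.3812 g.
At 69.67% yield, actual mass of SO2 = 51.3812 × 0.6967 = 35.7973 g.

35.797 g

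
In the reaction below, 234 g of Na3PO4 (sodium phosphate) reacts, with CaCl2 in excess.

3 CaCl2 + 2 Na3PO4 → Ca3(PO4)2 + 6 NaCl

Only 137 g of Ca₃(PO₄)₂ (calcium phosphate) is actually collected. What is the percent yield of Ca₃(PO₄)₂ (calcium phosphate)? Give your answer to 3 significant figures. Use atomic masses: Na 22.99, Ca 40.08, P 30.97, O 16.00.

61.9 %

M(Na3PO4) = 3(22.99) + 30.97 + 4(16.00) = 163.94 g/mol.
M(Ca3(PO4)2) = 3(40.08) + 2(30.97) + 8(16.00) = 310.18 g/mol.
n(Na3PO4) = 234.0 g / 163.94 g/mol = 1.427 mol.
From the equation the Na3PO4:Ca3(PO4)2 mole ratio is 2:1, so n(Ca3(PO4)2) = 1.427 × 1/2 = 0.7137 mol.
Mass of Ca3(PO4)2 = 0.7137 mol × 310.18 g/mol = 221.4 g.
This is the theoretical yield. Percent yield = 137 g / 221.4 g × 100% = 61.89%.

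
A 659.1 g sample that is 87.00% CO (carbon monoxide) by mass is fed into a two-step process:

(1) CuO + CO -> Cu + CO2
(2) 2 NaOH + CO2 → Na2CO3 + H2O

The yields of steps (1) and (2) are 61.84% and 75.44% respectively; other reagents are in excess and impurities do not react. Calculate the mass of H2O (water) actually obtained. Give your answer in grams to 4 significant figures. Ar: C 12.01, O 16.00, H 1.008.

172.1 g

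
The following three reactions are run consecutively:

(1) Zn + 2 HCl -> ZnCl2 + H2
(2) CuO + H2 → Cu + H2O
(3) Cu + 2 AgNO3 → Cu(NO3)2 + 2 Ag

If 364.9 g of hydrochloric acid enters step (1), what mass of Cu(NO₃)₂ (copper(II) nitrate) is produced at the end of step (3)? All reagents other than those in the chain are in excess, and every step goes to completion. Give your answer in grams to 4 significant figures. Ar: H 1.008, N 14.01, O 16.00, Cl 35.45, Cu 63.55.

M(HCl) = 1.008 + 35.45 = 36.458 g/mol.
M(Cu(NO3)2) = 63.55 + 2(14.01) + 6(16.00) = 187.57 g/mol.
n(HCl) = 364.9 / 36.458 = 10.009 mol.
Reaction (1): HCl→H2 ratio 2:1 ⇒ n(H2) = 5.0044 mol.
Reaction (2): H2→Cu ratio 1:1 ⇒ n(Cu) = 5.0044 mol.
Reaction (3): Cu→Cu(NO3)2 ratio 1:1 ⇒ n(Cu(NO3)2) = 5.0044 mol.
Mass of Cu(NO3)2 = 5.0044 × 187.57 = 938.67 g.

938.7 g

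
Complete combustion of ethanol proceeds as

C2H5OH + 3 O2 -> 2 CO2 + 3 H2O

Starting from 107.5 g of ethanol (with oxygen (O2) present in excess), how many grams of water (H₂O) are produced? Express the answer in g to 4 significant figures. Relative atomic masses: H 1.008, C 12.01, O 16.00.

126.1 g

M(C2H5OH) = 2(12.01) + 6(1.008) + 16.00 = 46.068 g/mol.
M(H2O) = 2(1.008) + 16.00 = 18.016 g/mol.
n(C2H5OH) = 107.50 g / 46.068 g/mol = 2.3335 mol.
From the equation the C2H5OH:H2O mole ratio is 1:3, so n(H2O) = 2.3335 × 3/1 = 7.0005 mol.
Mass of H2O = 7.0005 mol × 18.016 g/mol = 126.12 g.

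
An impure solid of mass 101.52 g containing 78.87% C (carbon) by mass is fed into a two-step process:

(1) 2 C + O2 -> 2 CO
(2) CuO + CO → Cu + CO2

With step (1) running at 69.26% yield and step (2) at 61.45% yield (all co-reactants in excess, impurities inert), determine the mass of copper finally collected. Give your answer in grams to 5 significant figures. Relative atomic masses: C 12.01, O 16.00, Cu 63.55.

180.32 g

Pure C = 101.52 × 0.7887 = 80.0688 g.
M(C) = 12.01 g/mol.
M(Cu) = 63.55 g/mol.
n(C) = 80.0688 / 12.01 = 6.66685 mol.
Step 1 (C:CO = 2:2): theoretical n(CO) = 6.66685 mol; at 69.26% yield, n(CO) = 4.61746 mol.
Step 2 (CO:Cu = 1:1): theoretical n(Cu) = 4.61746 mol, so theoretical mass = 4.61746 × 63.55 = 293.439 g.
At 61.45% yield, actual mass of Cu = 293.439 × 0.6145 = 180.319 g.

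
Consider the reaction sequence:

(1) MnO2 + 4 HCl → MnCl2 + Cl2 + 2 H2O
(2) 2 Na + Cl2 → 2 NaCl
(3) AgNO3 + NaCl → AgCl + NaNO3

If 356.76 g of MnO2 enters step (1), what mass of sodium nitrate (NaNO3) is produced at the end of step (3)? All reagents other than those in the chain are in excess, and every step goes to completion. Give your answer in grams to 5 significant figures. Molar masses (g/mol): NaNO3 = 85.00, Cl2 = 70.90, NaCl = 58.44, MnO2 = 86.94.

697.60 g

n(MnO2) = 356.76 / 86.94 = 4.10352 mol.
Reaction (1): MnO2→Cl2 ratio 1:1 ⇒ n(Cl2) = 4.10352 mol.
Reaction (2): Cl2→NaCl ratio 1:2 ⇒ n(NaCl) = 8.20704 mol.
Reaction (3): NaCl→NaNO3 ratio 1:1 ⇒ n(NaNO3) = 8.20704 mol.
Mass of NaNO3 = 8.20704 × 85.00 = 697.598 g.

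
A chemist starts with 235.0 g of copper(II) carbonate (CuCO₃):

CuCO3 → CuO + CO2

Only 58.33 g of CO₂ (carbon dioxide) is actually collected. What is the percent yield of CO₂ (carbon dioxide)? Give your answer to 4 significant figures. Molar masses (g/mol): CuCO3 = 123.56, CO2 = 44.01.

69.69 %

n(CuCO3) = 235.00 g / 123.56 g/mol = 1.9019 mol.
From the equation the CuCO3:CO2 mole ratio is 1:1, so n(CO2) = 1.9019 × 1/1 = 1.9019 mol.
Mass of CO2 = 1.9019 mol × 44.01 g/mol = 83.703 g.
This is the theoretical yield. Percent yield = 58.33 g / 83.703 g × 100% = 69.687%.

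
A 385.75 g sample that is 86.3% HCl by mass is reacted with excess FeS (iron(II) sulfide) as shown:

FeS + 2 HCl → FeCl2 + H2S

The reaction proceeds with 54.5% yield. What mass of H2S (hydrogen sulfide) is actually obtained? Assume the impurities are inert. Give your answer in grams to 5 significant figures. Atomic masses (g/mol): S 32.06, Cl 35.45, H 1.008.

Pure HCl available = 385.75 g × 0.863 = 332.902 g.
M(HCl) = 1.008 + 35.45 = 36.458 g/mol.
M(H2S) = 2(1.008) + 32.06 = 34.076 g/mol.
n(HCl) = 332.902 g / 36.458 g/mol = 9.13112 mol.
From the equation the HCl:H2S mole ratio is 2:1, so n(H2S) = 9.13112 × 1/2 = 4.56556 mol.
Mass of H2S = 4.56556 mol × 34.076 g/mol = 155.576 g.
Actual mass collected = 155.576 g × 0.545 = 84.7889 g.

84.789 g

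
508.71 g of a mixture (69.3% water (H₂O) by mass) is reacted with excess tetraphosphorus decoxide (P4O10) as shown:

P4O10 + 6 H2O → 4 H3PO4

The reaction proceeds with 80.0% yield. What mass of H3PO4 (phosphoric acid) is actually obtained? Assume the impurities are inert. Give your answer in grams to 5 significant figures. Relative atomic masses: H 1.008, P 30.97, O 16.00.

1022.7 g

Pure H2O available = 508.71 g × 0.693 = 352.536 g.
M(H2O) = 2(1.008) + 16.00 = 18.016 g/mol.
M(H3PO4) = 3(1.008) + 30.97 + 4(16.00) = 97.994 g/mol.
n(H2O) = 352.536 g / 18.016 g/mol = 19.5679 mol.
From the equation the H2O:H3PO4 mole ratio is 6:4, so n(H3PO4) = 19.5679 × 4/6 = 13.0453 mol.
Mass of H3PO4 = 13.0453 mol × 97.994 g/mol = 1278.36 g.
Actual mass collected = 1278.36 g × 0.800 = 1022.69 g.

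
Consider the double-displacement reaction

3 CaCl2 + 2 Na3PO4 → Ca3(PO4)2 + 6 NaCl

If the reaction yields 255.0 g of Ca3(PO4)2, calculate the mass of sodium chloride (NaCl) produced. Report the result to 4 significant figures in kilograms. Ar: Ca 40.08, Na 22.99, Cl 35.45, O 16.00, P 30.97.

0.2883 kg

M(Ca3(PO4)2) = 3(40.08) + 2(30.97) + 8(16.00) = 310.18 g/mol.
M(NaCl) = 22.99 + 35.45 = 58.44 g/mol.
n(Ca3(PO4)2) = 255.00 g / 310.18 g/mol = 0.82210 mol.
From the equation the Ca3(PO4)2:NaCl mole ratio is 1:6, so n(NaCl) = 0.82210 × 6/1 = 4.9326 mol.
Mass of NaCl = 4.9326 mol × 58.44 g/mol = 288.26 g.
Converting to kg: 288.26 g = 0.2883 kg.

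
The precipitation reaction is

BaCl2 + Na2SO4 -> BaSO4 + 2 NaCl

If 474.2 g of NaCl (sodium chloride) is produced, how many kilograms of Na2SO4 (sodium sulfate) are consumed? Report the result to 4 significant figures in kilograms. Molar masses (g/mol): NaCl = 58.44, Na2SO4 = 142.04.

0.5763 kg

n(NaCl) = 474.20 g / 58.44 g/mol = 8.1143 mol.
From the equation the NaCl:Na2SO4 mole ratio is 2:1, so n(Na2SO4) = 8.1143 × 1/2 = 4.0572 mol.
Mass of Na2SO4 = 4.0572 mol × 142.04 g/mol = 576.28 g.
Converting to kg: 576.28 g = 0.5763 kg.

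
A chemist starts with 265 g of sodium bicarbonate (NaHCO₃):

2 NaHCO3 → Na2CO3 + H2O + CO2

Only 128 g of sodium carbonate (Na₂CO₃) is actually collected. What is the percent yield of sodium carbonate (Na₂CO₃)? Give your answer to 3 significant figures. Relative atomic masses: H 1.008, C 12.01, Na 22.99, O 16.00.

76.6 %

M(NaHCO3) = 22.99 + 1.008 + 12.01 + 3(16.00) = 84.008 g/mol.
M(Na2CO3) = 2(22.99) + 12.01 + 3(16.00) = 105.99 g/mol.
n(NaHCO3) = 265.0 g / 84.008 g/mol = 3.154 mol.
From the equation the NaHCO3:Na2CO3 mole ratio is 2:1, so n(Na2CO3) = 3.154 × 1/2 = 1.577 mol.
Mass of Na2CO3 = 1.577 mol × 105.99 g/mol = 167.2 g.
This is the theoretical yield. Percent yield = 128 g / 167.2 g × 100% = 76.57%.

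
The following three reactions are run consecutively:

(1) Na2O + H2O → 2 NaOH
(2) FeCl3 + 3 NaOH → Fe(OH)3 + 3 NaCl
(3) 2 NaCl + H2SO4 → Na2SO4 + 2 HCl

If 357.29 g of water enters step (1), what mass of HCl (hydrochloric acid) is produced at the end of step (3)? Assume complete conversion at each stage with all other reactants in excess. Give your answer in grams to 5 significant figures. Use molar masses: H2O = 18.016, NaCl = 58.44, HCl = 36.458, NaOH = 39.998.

n(H2O) = 357.29 / 18.016 = 19.8318 mol.
Reaction (1): H2O→NaOH ratio 1:2 ⇒ n(NaOH) = 39.6636 mol.
Reaction (2): NaOH→NaCl ratio 3:3 ⇒ n(NaCl) = 39.6636 mol.
Reaction (3): NaCl→HCl ratio 2:2 ⇒ n(HCl) = 39.6636 mol.
Mass of HCl = 39.6636 × 36.458 = 1446.06 g.

1446.1 g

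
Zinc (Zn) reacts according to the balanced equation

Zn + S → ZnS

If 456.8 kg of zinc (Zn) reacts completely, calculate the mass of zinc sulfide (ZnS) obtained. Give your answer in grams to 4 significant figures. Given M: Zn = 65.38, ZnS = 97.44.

680800 g

Convert: 456.8 kg = 456800 g.
n(Zn) = 456800 g / 65.38 g/mol = 6986.8 mol.
From the equation the Zn:ZnS mole ratio is 1:1, so n(ZnS) = 6986.8 × 1/1 = 6986.8 mol.
Mass of ZnS = 6986.8 mol × 97.44 g/mol = 680800 g.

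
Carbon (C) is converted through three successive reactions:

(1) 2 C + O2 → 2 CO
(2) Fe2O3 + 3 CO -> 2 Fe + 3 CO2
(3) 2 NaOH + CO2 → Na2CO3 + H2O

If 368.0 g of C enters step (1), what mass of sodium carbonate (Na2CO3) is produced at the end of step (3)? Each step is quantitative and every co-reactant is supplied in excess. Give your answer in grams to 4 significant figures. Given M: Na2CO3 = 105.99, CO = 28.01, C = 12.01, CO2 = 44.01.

3248 g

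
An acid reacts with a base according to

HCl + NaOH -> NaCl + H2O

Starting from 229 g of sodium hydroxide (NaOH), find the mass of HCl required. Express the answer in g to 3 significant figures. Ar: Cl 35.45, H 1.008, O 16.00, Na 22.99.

M(NaOH) = 22.99 + 16.00 + 1.008 = 39.998 g/mol.
M(HCl) = 1.008 + 35.45 = 36.458 g/mol.
n(NaOH) = 229.0 g / 39.998 g/mol = 5.725 mol.
From the equation the NaOH:HCl mole ratio is 1:1, so n(HCl) = 5.725 × 1/1 = 5.725 mol.
Mass of HCl = 5.725 mol × 36.458 g/mol = 208.7 g.

209 g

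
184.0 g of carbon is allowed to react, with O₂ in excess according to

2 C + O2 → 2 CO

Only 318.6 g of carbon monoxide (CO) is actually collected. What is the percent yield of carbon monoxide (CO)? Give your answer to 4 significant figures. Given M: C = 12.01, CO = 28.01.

74.24 %

n(C) = 184.00 g / 12.01 g/mol = 15.321 mol.
From the equation the C:CO mole ratio is 2:2, so n(CO) = 15.321 × 2/2 = 15.321 mol.
Mass of CO = 15.321 mol × 28.01 g/mol = 429.13 g.
This is the theoretical yield. Percent yield = 318.6 g / 429.13 g × 100% = 74.243%.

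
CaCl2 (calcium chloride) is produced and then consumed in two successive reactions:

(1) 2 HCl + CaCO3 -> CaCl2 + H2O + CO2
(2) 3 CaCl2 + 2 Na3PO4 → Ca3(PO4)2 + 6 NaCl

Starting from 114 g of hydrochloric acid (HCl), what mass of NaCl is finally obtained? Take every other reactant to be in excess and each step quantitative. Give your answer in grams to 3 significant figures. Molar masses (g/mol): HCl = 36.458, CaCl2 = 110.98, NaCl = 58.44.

n(HCl) = 114.0 / 36.458 = 3.127 mol.
Step 1 gives a 2:1 ratio of HCl to CaCl2, so n(CaCl2) = 1.563 mol.
In step 2 the CaCl2:NaCl ratio is 3:6, so n(NaCl) = 3.127 mol.
Mass of NaCl = 3.127 × 58.44 = 182.7 g.

183 g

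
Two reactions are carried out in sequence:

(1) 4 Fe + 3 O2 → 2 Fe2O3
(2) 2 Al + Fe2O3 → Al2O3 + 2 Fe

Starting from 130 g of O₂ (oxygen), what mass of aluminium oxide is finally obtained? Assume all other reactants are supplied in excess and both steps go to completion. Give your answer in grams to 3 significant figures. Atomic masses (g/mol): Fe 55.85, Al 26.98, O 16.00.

M(O2) = 2(16.00) = 32.00 g/mol.
M(Al2O3) = 2(26.98) + 3(16.00) = 101.96 g/mol.
n(O2) = 130.0 / 32.00 = 4.062 mol.
Step 1 gives a 3:2 ratio of O2 to Fe2O3, so n(Fe2O3) = 2.708 mol.
In step 2 the Fe2O3:Al2O3 ratio is 1:1, so n(Al2O3) = 2.708 mol.
Mass of Al2O3 = 2.708 × 101.96 = 276.1 g.

276 g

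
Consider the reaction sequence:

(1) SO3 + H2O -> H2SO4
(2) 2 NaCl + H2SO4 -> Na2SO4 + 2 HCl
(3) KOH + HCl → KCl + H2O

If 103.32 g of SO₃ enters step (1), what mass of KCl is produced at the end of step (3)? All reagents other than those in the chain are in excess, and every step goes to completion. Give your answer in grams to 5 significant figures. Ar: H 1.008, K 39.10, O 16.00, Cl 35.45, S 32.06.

192.42 g

M(SO3) = 32.06 + 3(16.00) = 80.06 g/mol.
M(KCl) = 39.10 + 35.45 = 74.55 g/mol.
n(SO3) = 103.32 / 80.06 = 1.29053 mol.
Reaction (1): SO3→H2SO4 ratio 1:1 ⇒ n(H2SO4) = 1.29053 mol.
Reaction (2): H2SO4→HCl ratio 1:2 ⇒ n(HCl) = 2.58106 mol.
Reaction (3): HCl→KCl ratio 1:1 ⇒ n(KCl) = 2.58106 mol.
Mass of KCl = 2.58106 × 74.55 = 192.418 g.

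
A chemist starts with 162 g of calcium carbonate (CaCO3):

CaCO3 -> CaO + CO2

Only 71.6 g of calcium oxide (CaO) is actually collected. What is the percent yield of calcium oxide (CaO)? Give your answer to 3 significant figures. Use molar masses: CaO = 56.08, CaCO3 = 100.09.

n(CaCO3) = 162.0 g / 100.09 g/mol = 1.619 mol.
From the equation the CaCO3:CaO mole ratio is 1:1, so n(CaO) = 1.619 × 1/1 = 1.619 mol.
Mass of CaO = 1.619 mol × 56.08 g/mol = 90.77 g.
This is the theoretical yield. Percent yield = 71.6 g / 90.77 g × 100% = 78.88%.

78.9 %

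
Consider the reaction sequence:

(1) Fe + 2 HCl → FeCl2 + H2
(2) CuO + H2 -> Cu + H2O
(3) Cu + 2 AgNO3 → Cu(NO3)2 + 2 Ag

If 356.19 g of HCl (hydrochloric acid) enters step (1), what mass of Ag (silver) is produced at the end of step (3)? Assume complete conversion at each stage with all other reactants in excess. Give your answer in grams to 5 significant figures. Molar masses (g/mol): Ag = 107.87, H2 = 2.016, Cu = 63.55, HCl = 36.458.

n(HCl) = 356.19 / 36.458 = 9.76987 mol.
Reaction (1): HCl→H2 ratio 2:1 ⇒ n(H2) = 4.88494 mol.
Reaction (2): H2→Cu ratio 1:1 ⇒ n(Cu) = 4.88494 mol.
Reaction (3): Cu→Ag ratio 1:2 ⇒ n(Ag) = 9.76987 mol.
Mass of Ag = 9.76987 × 107.87 = 1053.88 g.

1053.9 g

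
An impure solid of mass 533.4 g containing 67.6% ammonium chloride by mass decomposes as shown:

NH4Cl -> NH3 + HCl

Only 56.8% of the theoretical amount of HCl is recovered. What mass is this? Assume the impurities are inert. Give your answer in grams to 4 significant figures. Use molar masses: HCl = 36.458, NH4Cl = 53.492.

Pure NH4Cl available = 533.4 g × 0.676 = 360.58 g.
n(NH4Cl) = 360.58 g / 53.492 g/mol = 6.7408 mol.
From the equation the NH4Cl:HCl mole ratio is 1:1, so n(HCl) = 6.7408 × 1/1 = 6.7408 mol.
Mass of HCl = 6.7408 mol × 36.458 g/mol = 245.76 g.
Actual mass collected = 245.76 g × 0.568 = 139.59 g.

139.6 g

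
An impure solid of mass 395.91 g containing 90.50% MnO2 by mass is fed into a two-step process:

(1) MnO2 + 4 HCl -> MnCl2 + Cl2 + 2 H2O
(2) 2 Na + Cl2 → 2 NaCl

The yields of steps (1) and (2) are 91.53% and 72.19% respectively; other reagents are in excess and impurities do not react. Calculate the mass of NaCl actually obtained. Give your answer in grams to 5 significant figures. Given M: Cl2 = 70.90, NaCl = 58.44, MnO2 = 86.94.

318.28 g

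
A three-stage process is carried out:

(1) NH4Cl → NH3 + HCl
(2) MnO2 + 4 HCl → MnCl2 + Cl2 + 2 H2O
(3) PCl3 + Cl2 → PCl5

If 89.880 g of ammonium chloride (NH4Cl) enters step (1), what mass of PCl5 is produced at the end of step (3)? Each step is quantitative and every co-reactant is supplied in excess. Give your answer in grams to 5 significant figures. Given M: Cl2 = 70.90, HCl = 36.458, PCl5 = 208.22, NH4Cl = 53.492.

n(NH4Cl) = 89.880 / 53.492 = 1.68025 mol.
Reaction (1): NH4Cl→HCl ratio 1:1 ⇒ n(HCl) = 1.68025 mol.
Reaction (2): HCl→Cl2 ratio 4:1 ⇒ n(Cl2) = 0.420063 mol.
Reaction (3): Cl2→PCl5 ratio 1:1 ⇒ n(PCl5) = 0.420063 mol.
Mass of PCl5 = 0.420063 × 208.22 = 87.4655 g.

87.465 g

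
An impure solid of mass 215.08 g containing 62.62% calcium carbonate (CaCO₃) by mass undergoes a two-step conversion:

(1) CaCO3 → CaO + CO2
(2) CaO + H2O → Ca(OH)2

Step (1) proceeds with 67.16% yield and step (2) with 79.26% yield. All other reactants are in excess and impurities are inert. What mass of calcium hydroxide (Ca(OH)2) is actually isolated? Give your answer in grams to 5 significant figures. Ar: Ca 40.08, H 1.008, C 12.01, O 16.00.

Pure CaCO3 = 215.08 × 0.6262 = 134.683 g.
M(CaCO3) = 40.08 + 12.01 + 3(16.00) = 100.09 g/mol.
M(Ca(OH)2) = 40.08 + 2(16.00) + 2(1.008) = 74.096 g/mol.
n(CaCO3) = 134.683 / 100.09 = 1.34562 mol.
Step 1 (CaCO3:CaO = 1:1): theoretical n(CaO) = 1.34562 mol; at 67.16% yield, n(CaO) = 0.903718 mol.
Step 2 (CaO:Ca(OH)2 = 1:1): theoretical n(Ca(OH)2) = 0.903718 mol, so theoretical mass = 0.903718 × 74.096 = 66.9619 g.
At 79.26% yield, actual mass of Ca(OH)2 = 66.9619 × 0.7926 = 53.0740 g.

53.074 g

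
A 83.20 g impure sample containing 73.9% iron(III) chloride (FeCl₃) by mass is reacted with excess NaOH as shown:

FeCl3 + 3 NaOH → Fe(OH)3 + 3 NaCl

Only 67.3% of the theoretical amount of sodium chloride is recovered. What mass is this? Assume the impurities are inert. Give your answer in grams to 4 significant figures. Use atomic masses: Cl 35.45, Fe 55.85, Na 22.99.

44.73 g

Pure FeCl3 available = 83.20 g × 0.739 = 61.485 g.
M(FeCl3) = 55.85 + 3(35.45) = 162.20 g/mol.
M(NaCl) = 22.99 + 35.45 = 58.44 g/mol.
n(FeCl3) = 61.485 g / 162.20 g/mol = 0.37907 mol.
From the equation the FeCl3:NaCl mole ratio is 1:3, so n(NaCl) = 0.37907 × 3/1 = 1.1372 mol.
Mass of NaCl = 1.1372 mol × 58.44 g/mol = 66.458 g.
Actual mass collected = 66.458 g × 0.673 = 44.726 g.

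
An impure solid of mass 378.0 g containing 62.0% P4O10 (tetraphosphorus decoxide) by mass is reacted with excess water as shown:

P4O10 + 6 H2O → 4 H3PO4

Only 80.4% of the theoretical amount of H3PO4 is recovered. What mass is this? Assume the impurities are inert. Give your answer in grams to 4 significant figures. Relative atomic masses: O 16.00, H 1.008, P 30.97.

Pure P4O10 available = 378.0 g × 0.620 = 234.36 g.
M(P4O10) = 4(30.97) + 10(16.00) = 283.88 g/mol.
M(H3PO4) = 3(1.008) + 30.97 + 4(16.00) = 97.994 g/mol.
n(P4O10) = 234.36 g / 283.88 g/mol = 0.82556 mol.
From the equation the P4O10:H3PO4 mole ratio is 1:4, so n(H3PO4) = 0.82556 × 4/1 = 3.3022 mol.
Mass of H3PO4 = 3.3022 mol × 97.994 g/mol = 323.60 g.
Actual mass collected = 323.60 g × 0.804 = 260.17 g.

260.2 g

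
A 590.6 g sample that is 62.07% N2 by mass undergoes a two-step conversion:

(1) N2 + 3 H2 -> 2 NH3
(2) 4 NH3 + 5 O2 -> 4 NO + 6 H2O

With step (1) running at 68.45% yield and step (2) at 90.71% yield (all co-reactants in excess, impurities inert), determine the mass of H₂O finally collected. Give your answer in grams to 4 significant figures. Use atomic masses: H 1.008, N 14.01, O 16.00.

Pure N2 = 590.6 × 0.6207 = 366.59 g.
M(N2) = 2(14.01) = 28.02 g/mol.
M(H2O) = 2(1.008) + 16.00 = 18.016 g/mol.
n(N2) = 366.59 / 28.02 = 13.083 mol.
Step 1 (N2:NH3 = 1:2): theoretical n(NH3) = 26.166 mol; at 68.45% yield, n(NH3) = 17.911 mol.
Step 2 (NH3:H2O = 4:6): theoretical n(H2O) = 26.866 mol, so theoretical mass = 26.866 × 18.016 = 484.02 g.
At 90.71% yield, actual mass of H2O = 484.02 × 0.9071 = 439.05 g.

439.1 g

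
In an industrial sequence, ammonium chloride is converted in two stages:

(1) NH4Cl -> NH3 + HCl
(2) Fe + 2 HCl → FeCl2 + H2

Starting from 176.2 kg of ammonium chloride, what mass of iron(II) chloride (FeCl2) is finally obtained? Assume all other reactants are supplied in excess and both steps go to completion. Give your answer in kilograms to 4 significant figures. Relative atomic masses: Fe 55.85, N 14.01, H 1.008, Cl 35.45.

208.8 kg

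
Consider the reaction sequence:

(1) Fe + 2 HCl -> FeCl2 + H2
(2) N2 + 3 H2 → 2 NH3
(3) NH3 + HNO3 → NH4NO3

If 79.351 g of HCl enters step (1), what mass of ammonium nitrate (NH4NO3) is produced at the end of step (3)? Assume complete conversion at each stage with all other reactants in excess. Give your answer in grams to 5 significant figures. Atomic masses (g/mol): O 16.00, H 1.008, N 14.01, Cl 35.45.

M(HCl) = 1.008 + 35.45 = 36.458 g/mol.
M(NH4NO3) = 2(14.01) + 4(1.008) + 3(16.00) = 80.052 g/mol.
n(HCl) = 79.351 / 36.458 = 2.17650 mol.
Reaction (1): HCl→H2 ratio 2:1 ⇒ n(H2) = 1.08825 mol.
Reaction (2): H2→NH3 ratio 3:2 ⇒ n(NH3) = 0.725501 mol.
Reaction (3): NH3→NH4NO3 ratio 1:1 ⇒ n(NH4NO3) = 0.725501 mol.
Mass of NH4NO3 = 0.725501 × 80.052 = 58.0778 g.

58.078 g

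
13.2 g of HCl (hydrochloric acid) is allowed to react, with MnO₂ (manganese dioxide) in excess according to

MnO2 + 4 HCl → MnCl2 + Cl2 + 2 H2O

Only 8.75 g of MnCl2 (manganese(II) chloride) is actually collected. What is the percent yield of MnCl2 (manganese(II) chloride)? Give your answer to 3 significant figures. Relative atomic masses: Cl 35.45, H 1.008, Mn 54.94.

76.8 %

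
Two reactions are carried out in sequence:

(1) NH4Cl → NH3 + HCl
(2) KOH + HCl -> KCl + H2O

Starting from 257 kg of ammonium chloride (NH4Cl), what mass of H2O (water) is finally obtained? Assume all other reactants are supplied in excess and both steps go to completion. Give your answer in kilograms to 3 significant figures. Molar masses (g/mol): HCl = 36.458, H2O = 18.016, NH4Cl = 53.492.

257 kg = 257000 g.
n(NH4Cl) = 257000 / 53.492 = 4804 mol.
Step 1 gives a 1:1 ratio of NH4Cl to HCl, so n(HCl) = 4804 mol.
In step 2 the HCl:H2O ratio is 1:1, so n(H2O) = 4804 mol.
Mass of H2O = 4804 × 18.016 = 86560 g = 86.6 kg.

86.6 kg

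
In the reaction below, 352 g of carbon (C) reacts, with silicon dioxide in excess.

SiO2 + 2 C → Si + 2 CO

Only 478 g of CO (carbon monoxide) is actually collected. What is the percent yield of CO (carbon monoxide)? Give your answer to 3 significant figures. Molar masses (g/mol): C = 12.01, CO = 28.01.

n(C) = 352.0 g / 12.01 g/mol = 29.31 mol.
From the equation the C:CO mole ratio is 2:2, so n(CO) = 29.31 × 2/2 = 29.31 mol.
Mass of CO = 29.31 mol × 28.01 g/mol = 820.9 g.
This is the theoretical yield. Percent yield = 478 g / 820.9 g × 100% = 58.23%.

58.2 %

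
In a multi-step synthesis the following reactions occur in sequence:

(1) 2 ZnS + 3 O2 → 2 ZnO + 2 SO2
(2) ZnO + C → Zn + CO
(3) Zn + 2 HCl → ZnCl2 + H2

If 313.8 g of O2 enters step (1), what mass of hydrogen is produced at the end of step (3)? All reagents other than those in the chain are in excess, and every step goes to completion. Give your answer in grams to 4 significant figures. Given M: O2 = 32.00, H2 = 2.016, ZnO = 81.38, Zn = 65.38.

n(O2) = 313.8 / 32.00 = 9.8063 mol.
Reaction (1): O2→ZnO ratio 3:2 ⇒ n(ZnO) = 6.5375 mol.
Reaction (2): ZnO→Zn ratio 1:1 ⇒ n(Zn) = 6.5375 mol.
Reaction (3): Zn→H2 ratio 1:1 ⇒ n(H2) = 6.5375 mol.
Mass of H2 = 6.5375 × 2.016 = 13.180 g.

13.18 g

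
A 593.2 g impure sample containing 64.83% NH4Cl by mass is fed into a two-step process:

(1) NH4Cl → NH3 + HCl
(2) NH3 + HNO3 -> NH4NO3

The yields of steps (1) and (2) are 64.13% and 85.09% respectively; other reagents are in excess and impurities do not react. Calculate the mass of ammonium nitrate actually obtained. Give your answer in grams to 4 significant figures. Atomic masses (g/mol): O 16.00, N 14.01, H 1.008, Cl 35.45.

314.1 g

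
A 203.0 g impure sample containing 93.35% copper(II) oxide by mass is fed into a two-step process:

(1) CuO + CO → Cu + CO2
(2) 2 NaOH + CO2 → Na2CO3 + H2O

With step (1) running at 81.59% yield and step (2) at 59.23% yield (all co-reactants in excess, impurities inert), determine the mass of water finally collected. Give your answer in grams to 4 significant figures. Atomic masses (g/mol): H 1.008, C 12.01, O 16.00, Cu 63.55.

Pure CuO = 203.0 × 0.9335 = 189.50 g.
M(CuO) = 63.55 + 16.00 = 79.55 g/mol.
M(H2O) = 2(1.008) + 16.00 = 18.016 g/mol.
n(CuO) = 189.50 / 79.55 = 2.3822 mol.
Step 1 (CuO:CO2 = 1:1): theoretical n(CO2) = 2.3822 mol; at 81.59% yield, n(CO2) = 1.9436 mol.
Step 2 (CO2:H2O = 1:1): theoretical n(H2O) = 1.9436 mol, so theoretical mass = 1.9436 × 18.016 = 35.016 g.
At 59.23% yield, actual mass of H2O = 35.016 × 0.5923 = 20.740 g.

20.74 g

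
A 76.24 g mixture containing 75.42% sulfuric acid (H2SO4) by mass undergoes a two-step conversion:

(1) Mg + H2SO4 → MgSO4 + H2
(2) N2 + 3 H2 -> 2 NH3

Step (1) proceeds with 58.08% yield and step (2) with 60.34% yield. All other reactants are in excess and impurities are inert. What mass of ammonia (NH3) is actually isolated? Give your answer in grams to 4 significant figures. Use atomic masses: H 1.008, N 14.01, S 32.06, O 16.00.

Pure H2SO4 = 76.24 × 0.7542 = 57.500 g.
M(H2SO4) = 2(1.008) + 32.06 + 4(16.00) = 98.076 g/mol.
M(NH3) = 14.01 + 3(1.008) = 17.034 g/mol.
n(H2SO4) = 57.500 / 98.076 = 0.58628 mol.
Step 1 (H2SO4:H2 = 1:1): theoretical n(H2) = 0.58628 mol; at 58.08% yield, n(H2) = 0.34051 mol.
Step 2 (H2:NH3 = 3:2): theoretical n(NH3) = 0.22701 mol, so theoretical mass = 0.22701 × 17.034 = 3.8669 g.
At 60.34% yield, actual mass of NH3 = 3.8669 × 0.6034 = 2.3333 g.

2.333 g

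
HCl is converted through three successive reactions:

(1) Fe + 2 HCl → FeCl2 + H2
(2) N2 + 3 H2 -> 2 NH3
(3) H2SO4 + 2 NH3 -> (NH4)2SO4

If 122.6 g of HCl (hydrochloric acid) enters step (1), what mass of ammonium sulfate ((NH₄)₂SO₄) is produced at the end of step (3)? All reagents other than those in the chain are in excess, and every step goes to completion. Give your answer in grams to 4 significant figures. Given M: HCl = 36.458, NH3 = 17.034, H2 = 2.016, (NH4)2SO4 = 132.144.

n(HCl) = 122.6 / 36.458 = 3.3628 mol.
Reaction (1): HCl→H2 ratio 2:1 ⇒ n(H2) = 1.6814 mol.
Reaction (2): H2→NH3 ratio 3:2 ⇒ n(NH3) = 1.1209 mol.
Reaction (3): NH3→(NH4)2SO4 ratio 2:1 ⇒ n((NH4)2SO4) = 0.56046 mol.
Mass of (NH4)2SO4 = 0.56046 × 132.144 = 74.062 g.

74.06 g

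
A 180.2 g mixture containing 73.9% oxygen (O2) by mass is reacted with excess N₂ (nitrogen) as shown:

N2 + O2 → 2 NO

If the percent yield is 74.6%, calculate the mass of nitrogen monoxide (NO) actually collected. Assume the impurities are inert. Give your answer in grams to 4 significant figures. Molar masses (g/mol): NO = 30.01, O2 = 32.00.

Pure O2 available = 180.2 g × 0.739 = 133.17 g.
n(O2) = 133.17 g / 32.00 g/mol = 4.1615 mol.
From the equation the O2:NO mole ratio is 1:2, so n(NO) = 4.1615 × 2/1 = 8.3230 mol.
Mass of NO = 8.3230 mol × 30.01 g/mol = 249.77 g.
Actual mass collected = 249.77 g × 0.746 = 186.33 g.

186.3 g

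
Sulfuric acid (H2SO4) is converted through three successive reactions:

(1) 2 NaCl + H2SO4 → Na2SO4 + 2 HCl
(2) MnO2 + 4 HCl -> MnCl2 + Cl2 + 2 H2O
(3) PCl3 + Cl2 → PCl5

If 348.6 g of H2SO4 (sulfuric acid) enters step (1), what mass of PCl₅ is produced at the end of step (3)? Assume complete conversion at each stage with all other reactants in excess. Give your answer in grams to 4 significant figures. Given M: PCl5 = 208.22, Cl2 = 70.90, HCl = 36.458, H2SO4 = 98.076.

n(H2SO4) = 348.6 / 98.076 = 3.5544 mol.
Reaction (1): H2SO4→HCl ratio 1:2 ⇒ n(HCl) = 7.1088 mol.
Reaction (2): HCl→Cl2 ratio 4:1 ⇒ n(Cl2) = 1.7772 mol.
Reaction (3): Cl2→PCl5 ratio 1:1 ⇒ n(PCl5) = 1.7772 mol.
Mass of PCl5 = 1.7772 × 208.22 = 370.05 g.

370.0 g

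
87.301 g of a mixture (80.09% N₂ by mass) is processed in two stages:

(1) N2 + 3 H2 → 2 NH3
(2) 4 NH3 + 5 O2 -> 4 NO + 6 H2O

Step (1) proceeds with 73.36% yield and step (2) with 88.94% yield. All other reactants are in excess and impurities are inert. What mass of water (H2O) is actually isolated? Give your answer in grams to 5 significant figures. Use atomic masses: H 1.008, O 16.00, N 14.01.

87.997 g

Pure N2 = 87.301 × 0.8009 = 69.9194 g.
M(N2) = 2(14.01) = 28.02 g/mol.
M(H2O) = 2(1.008) + 16.00 = 18.016 g/mol.
n(N2) = 69.9194 / 28.02 = 2.49534 mol.
Step 1 (N2:NH3 = 1:2): theoretical n(NH3) = 4.99068 mol; at 73.36% yield, n(NH3) = 3.66116 mol.
Step 2 (NH3:H2O = 4:6): theoretical n(H2O) = 5.49174 mol, so theoretical mass = 5.49174 × 18.016 = 98.9392 g.
At 88.94% yield, actual mass of H2O = 98.9392 × 0.8894 = 87.9965 g.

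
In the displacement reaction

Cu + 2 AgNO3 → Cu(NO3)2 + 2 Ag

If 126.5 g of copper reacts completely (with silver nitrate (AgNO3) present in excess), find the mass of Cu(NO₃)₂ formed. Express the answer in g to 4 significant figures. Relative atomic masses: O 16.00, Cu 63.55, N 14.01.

M(Cu) = 63.55 g/mol.
M(Cu(NO3)2) = 63.55 + 2(14.01) + 6(16.00) = 187.57 g/mol.
n(Cu) = 126.50 g / 63.55 g/mol = 1.9906 mol.
From the equation the Cu:Cu(NO3)2 mole ratio is 1:1, so n(Cu(NO3)2) = 1.9906 × 1/1 = 1.9906 mol.
Mass of Cu(NO3)2 = 1.9906 mol × 187.57 g/mol = 373.37 g.

373.4 g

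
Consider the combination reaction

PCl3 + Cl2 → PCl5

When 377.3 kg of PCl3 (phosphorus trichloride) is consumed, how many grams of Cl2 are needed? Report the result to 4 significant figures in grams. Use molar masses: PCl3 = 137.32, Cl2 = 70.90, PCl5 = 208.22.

Convert: 377.3 kg = 377300 g.
n(PCl3) = 377300 g / 137.32 g/mol = 2747.6 mol.
From the equation the PCl3:Cl2 mole ratio is 1:1, so n(Cl2) = 2747.6 × 1/1 = 2747.6 mol.
Mass of Cl2 = 2747.6 mol × 70.90 g/mol = 194800 g.

194800 g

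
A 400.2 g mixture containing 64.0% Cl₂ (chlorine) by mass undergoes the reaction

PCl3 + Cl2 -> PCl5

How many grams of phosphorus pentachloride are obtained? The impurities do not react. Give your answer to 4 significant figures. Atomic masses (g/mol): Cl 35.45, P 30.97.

752.2 g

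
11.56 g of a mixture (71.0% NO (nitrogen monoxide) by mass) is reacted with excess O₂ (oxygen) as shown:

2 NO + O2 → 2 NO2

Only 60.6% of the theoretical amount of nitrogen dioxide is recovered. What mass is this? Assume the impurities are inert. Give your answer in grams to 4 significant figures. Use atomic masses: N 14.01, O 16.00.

7.626 g

Pure NO available = 11.56 g × 0.710 = 8.2076 g.
M(NO) = 14.01 + 16.00 = 30.01 g/mol.
M(NO2) = 14.01 + 2(16.00) = 46.01 g/mol.
n(NO) = 8.2076 g / 30.01 g/mol = 0.27350 mol.
From the equation the NO:NO2 mole ratio is 2:2, so n(NO2) = 0.27350 × 2/2 = 0.27350 mol.
Mass of NO2 = 0.27350 mol × 46.01 g/mol = 12.584 g.
Actual mass collected = 12.584 g × 0.606 = 7.6256 g.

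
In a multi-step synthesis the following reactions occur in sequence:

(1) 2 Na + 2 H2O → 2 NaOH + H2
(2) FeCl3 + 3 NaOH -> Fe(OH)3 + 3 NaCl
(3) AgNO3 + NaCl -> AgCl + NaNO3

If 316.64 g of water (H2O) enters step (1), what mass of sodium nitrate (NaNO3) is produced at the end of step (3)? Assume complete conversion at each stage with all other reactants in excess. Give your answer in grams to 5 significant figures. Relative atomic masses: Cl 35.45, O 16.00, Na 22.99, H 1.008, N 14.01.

1493.9 g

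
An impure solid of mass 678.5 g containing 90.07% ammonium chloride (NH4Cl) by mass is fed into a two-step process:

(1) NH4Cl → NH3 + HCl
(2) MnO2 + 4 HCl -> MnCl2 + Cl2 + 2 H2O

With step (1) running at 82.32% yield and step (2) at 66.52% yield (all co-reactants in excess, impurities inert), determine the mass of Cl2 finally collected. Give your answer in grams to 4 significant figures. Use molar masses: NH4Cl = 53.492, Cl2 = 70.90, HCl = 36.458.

110.9 g

Pure NH4Cl = 678.5 × 0.9007 = 611.12 g.
n(NH4Cl) = 611.12 / 53.492 = 11.425 mol.
Step 1 (NH4Cl:HCl = 1:1): theoretical n(HCl) = 11.425 mol; at 82.32% yield, n(HCl) = 9.4047 mol.
Step 2 (HCl:Cl2 = 4:1): theoretical n(Cl2) = 2.3512 mol, so theoretical mass = 2.3512 × 70.90 = 166.70 g.
At 66.52% yield, actual mass of Cl2 = 166.70 × 0.6652 = 110.89 g.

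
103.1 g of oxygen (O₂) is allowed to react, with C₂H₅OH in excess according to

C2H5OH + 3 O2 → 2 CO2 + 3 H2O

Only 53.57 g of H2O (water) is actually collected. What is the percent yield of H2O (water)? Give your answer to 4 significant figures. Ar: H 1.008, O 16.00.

92.29 %

M(O2) = 2(16.00) = 32.00 g/mol.
M(H2O) = 2(1.008) + 16.00 = 18.016 g/mol.
n(O2) = 103.10 g / 32.00 g/mol = 3.2219 mol.
From the equation the O2:H2O mole ratio is 3:3, so n(H2O) = 3.2219 × 3/3 = 3.2219 mol.
Mass of H2O = 3.2219 mol × 18.016 g/mol = 58.045 g.
This is the theoretical yield. Percent yield = 53.57 g / 58.045 g × 100% = 92.290%.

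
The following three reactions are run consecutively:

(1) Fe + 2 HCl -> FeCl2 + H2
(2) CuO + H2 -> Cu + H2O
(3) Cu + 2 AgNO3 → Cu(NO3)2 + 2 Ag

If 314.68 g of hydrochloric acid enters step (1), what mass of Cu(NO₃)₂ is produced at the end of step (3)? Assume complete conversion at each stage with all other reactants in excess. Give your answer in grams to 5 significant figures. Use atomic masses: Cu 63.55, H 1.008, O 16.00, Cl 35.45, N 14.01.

809.49 g

M(HCl) = 1.008 + 35.45 = 36.458 g/mol.
M(Cu(NO3)2) = 63.55 + 2(14.01) + 6(16.00) = 187.57 g/mol.
n(HCl) = 314.68 / 36.458 = 8.63130 mol.
Reaction (1): HCl→H2 ratio 2:1 ⇒ n(H2) = 4.31565 mol.
Reaction (2): H2→Cu ratio 1:1 ⇒ n(Cu) = 4.31565 mol.
Reaction (3): Cu→Cu(NO3)2 ratio 1:1 ⇒ n(Cu(NO3)2) = 4.31565 mol.
Mass of Cu(NO3)2 = 4.31565 × 187.57 = 809.487 g.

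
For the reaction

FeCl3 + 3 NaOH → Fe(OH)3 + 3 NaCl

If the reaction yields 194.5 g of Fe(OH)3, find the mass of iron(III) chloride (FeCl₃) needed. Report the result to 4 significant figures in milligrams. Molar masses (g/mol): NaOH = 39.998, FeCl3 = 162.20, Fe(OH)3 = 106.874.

295200 mg

n(Fe(OH)3) = 194.50 g / 106.874 g/mol = 1.8199 mol.
From the equation the Fe(OH)3:FeCl3 mole ratio is 1:1, so n(FeCl3) = 1.8199 × 1/1 = 1.8199 mol.
Mass of FeCl3 = 1.8199 mol × 162.20 g/mol = 295.19 g.
Converting to mg: 295.19 g = 295200 mg.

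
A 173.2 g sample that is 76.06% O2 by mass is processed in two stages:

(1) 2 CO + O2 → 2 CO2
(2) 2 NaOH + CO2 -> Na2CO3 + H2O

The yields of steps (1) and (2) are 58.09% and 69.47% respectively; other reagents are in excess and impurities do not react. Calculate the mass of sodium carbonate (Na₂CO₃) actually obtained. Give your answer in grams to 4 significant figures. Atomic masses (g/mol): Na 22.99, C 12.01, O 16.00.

352.2 g

Pure O2 = 173.2 × 0.7606 = 131.74 g.
M(O2) = 2(16.00) = 32.00 g/mol.
M(Na2CO3) = 2(22.99) + 12.01 + 3(16.00) = 105.99 g/mol.
n(O2) = 131.74 / 32.00 = 4.1167 mol.
Step 1 (O2:CO2 = 1:2): theoretical n(CO2) = 8.2335 mol; at 58.09% yield, n(CO2) = 4.7828 mol.
Step 2 (CO2:Na2CO3 = 1:1): theoretical n(Na2CO3) = 4.7828 mol, so theoretical mass = 4.7828 × 105.99 = 506.93 g.
At 69.47% yield, actual mass of Na2CO3 = 506.93 × 0.6947 = 352.17 g.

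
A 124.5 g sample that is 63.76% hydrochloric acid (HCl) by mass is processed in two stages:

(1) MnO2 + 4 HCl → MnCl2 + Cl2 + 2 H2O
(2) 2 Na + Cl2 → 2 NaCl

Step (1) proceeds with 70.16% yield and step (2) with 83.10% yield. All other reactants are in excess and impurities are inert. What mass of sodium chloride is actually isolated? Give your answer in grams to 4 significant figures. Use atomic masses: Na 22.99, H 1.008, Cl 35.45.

37.09 g

Pure HCl = 124.5 × 0.6376 = 79.381 g.
M(HCl) = 1.008 + 35.45 = 36.458 g/mol.
M(NaCl) = 22.99 + 35.45 = 58.44 g/mol.
n(HCl) = 79.381 / 36.458 = 2.1773 mol.
Step 1 (HCl:Cl2 = 4:1): theoretical n(Cl2) = 0.54433 mol; at 70.16% yield, n(Cl2) = 0.38190 mol.
Step 2 (Cl2:NaCl = 1:2): theoretical n(NaCl) = 0.76381 mol, so theoretical mass = 0.76381 × 58.44 = 44.637 g.
At 83.10% yield, actual mass of NaCl = 44.637 × 0.8310 = 37.093 g.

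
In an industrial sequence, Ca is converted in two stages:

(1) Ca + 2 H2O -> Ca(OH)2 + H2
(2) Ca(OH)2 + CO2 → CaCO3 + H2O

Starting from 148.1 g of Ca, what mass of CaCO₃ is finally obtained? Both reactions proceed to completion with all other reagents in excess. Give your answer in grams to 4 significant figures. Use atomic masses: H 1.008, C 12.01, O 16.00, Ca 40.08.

M(Ca) = 40.08 g/mol.
M(CaCO3) = 40.08 + 12.01 + 3(16.00) = 100.09 g/mol.
n(Ca) = 148.10 / 40.08 = 3.6951 mol.
Step 1 gives a 1:1 ratio of Ca to Ca(OH)2, so n(Ca(OH)2) = 3.6951 mol.
In step 2 the Ca(OH)2:CaCO3 ratio is 1:1, so n(CaCO3) = 3.6951 mol.
Mass of CaCO3 = 3.6951 × 100.09 = 369.84 g.

369.8 g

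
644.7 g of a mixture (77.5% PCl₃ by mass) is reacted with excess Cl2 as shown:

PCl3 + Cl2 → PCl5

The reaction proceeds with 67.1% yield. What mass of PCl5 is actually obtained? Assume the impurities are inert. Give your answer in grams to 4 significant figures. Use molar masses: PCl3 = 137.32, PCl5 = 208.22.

508.4 g

Pure PCl3 available = 644.7 g × 0.775 = 499.64 g.
n(PCl3) = 499.64 g / 137.32 g/mol = 3.6385 mol.
From the equation the PCl3:PCl5 mole ratio is 1:1, so n(PCl5) = 3.6385 × 1/1 = 3.6385 mol.
Mass of PCl5 = 3.6385 mol × 208.22 g/mol = 757.61 g.
Actual mass collected = 757.61 g × 0.671 = 508.36 g.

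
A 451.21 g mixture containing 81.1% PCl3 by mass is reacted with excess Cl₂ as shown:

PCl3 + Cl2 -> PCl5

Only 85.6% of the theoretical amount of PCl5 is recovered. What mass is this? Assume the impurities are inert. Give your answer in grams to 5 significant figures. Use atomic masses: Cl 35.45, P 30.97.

Pure PCl3 available = 451.21 g × 0.811 = 365.931 g.
M(PCl3) = 30.97 + 3(35.45) = 137.32 g/mol.
M(PCl5) = 30.97 + 5(35.45) = 208.22 g/mol.
n(PCl3) = 365.931 g / 137.32 g/mol = 2.66481 mol.
From the equation the PCl3:PCl5 mole ratio is 1:1, so n(PCl5) = 2.66481 × 1/1 = 2.66481 mol.
Mass of PCl5 = 2.66481 mol × 208.22 g/mol = 554.866 g.
Actual mass collected = 554.866 g × 0.856 = 474.965 g.

474.97 g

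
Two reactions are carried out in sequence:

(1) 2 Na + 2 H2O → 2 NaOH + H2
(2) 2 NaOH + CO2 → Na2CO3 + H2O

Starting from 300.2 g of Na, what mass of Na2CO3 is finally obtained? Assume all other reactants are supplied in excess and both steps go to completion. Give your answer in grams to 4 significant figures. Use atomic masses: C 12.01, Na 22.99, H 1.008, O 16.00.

692.0 g

M(Na) = 22.99 g/mol.
M(Na2CO3) = 2(22.99) + 12.01 + 3(16.00) = 105.99 g/mol.
n(Na) = 300.20 / 22.99 = 13.058 mol.
Step 1 gives a 2:2 ratio of Na to NaOH, so n(NaOH) = 13.058 mol.
In step 2 the NaOH:Na2CO3 ratio is 2:1, so n(Na2CO3) = 6.5289 mol.
Mass of Na2CO3 = 6.5289 × 105.99 = 692.00 g.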